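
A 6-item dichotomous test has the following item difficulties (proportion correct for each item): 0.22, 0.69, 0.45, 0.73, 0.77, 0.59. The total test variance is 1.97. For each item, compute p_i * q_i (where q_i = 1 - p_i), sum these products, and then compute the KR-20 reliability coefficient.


For each item, compute p_i * q_i:
  Item 1: 0.22 * 0.78 = 0.1716
  Item 2: 0.69 * 0.31 = 0.2139
  Item 3: 0.45 * 0.55 = 0.2475
  Item 4: 0.73 * 0.27 = 0.1971
  Item 5: 0.77 * 0.23 = 0.1771
  Item 6: 0.59 * 0.41 = 0.2419
Sum(p_i * q_i) = 0.1716 + 0.2139 + 0.2475 + 0.1971 + 0.1771 + 0.2419 = 1.2491
KR-20 = (k/(k-1)) * (1 - Sum(p_i*q_i) / Var_total)
= (6/5) * (1 - 1.2491/1.97)
= 1.2 * 0.3659
KR-20 = 0.4391

0.4391


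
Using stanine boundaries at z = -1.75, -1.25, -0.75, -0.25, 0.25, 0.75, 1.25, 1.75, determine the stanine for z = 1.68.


Stanine boundaries: [-1.75, -1.25, -0.75, -0.25, 0.25, 0.75, 1.25, 1.75]
z = 1.68
Check each boundary:
  z >= -1.75 -> could be stanine 2
  z >= -1.25 -> could be stanine 3
  z >= -0.75 -> could be stanine 4
  z >= -0.25 -> could be stanine 5
  z >= 0.25 -> could be stanine 6
  z >= 0.75 -> could be stanine 7
  z >= 1.25 -> could be stanine 8
  z < 1.75
Highest qualifying boundary gives stanine = 8

8


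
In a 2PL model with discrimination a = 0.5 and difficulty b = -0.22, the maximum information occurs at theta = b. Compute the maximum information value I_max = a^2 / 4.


For 2PL, max info at theta = b = -0.22
I_max = a^2 / 4 = 0.5^2 / 4
= 0.25 / 4
I_max = 0.0625

0.0625


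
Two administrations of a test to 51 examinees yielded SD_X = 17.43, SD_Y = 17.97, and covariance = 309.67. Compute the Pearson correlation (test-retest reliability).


r = cov(X,Y) / (SD_X * SD_Y)
r = 309.67 / (17.43 * 17.97)
r = 309.67 / 313.2171
r = 0.9887

0.9887


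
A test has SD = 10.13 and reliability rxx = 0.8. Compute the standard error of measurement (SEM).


SEM = SD * sqrt(1 - rxx)
SEM = 10.13 * sqrt(1 - 0.8)
SEM = 10.13 * sqrt(0.2) = 10.13 * 0.447214
SEM = 4.5303

4.5303


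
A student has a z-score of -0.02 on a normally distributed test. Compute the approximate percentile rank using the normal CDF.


CDF(z) = 0.5 * (1 + erf(z/sqrt(2)))
erf(-0.0141) = -0.016
CDF = 0.492
Percentile rank = 0.492 * 100 = 49.2

49.2


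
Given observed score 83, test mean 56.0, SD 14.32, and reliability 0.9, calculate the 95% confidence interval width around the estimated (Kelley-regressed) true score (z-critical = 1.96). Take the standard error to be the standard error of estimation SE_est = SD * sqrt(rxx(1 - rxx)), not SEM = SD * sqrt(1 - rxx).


True score estimate = 0.9*83 + 0.1*56.0 = 80.3
SE_est = SD * sqrt(rxx * (1 - rxx)) = 14.32 * sqrt(0.9 * 0.1) = 14.32 * sqrt(0.09) = 4.296
CI = T_est +/- z * SE_est, so width = 2 * z * SE_est = 2 * 1.96 * 4.296
Width = 16.8403

16.8403


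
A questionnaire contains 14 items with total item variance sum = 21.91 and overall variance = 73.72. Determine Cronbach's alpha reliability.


alpha = (k/(k-1)) * (1 - sum(si^2)/s_total^2)
= (14/13) * (1 - 21.91/73.72)
alpha = 0.7569

0.7569


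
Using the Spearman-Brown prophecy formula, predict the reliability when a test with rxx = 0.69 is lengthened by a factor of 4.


r_new = (n * rxx) / (1 + (n-1) * rxx)
r_new = (4 * 0.69) / (1 + 3 * 0.69)
r_new = 2.76 / 3.07
r_new = 0.899

0.899


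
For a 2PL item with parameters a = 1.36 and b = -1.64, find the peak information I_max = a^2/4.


For 2PL, max info at theta = b = -1.64
I_max = a^2 / 4 = 1.36^2 / 4
= 1.8496 / 4
I_max = 0.4624

0.4624


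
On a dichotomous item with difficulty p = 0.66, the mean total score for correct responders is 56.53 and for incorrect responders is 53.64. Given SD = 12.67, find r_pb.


q = 1 - p = 0.34
rpb = ((M1 - M0) / SD) * sqrt(p * q)
rpb = ((56.53 - 53.64) / 12.67) * sqrt(0.66 * 0.34)
rpb = 0.1081

0.1081


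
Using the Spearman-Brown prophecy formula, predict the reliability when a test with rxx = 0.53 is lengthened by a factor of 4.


r_new = (n * rxx) / (1 + (n-1) * rxx)
r_new = (4 * 0.53) / (1 + 3 * 0.53)
r_new = 2.12 / 2.59
r_new = 0.8185

0.8185


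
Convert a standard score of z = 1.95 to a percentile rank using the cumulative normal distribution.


CDF(z) = 0.5 * (1 + erf(z/sqrt(2)))
erf(1.3789) = 0.9488
CDF = 0.9744
Percentile rank = 0.9744 * 100 = 97.44

97.44


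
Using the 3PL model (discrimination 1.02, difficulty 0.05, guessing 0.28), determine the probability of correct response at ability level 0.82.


logit = 1.02*(0.82 - 0.05) = 0.7854
P* = 1/(1 + exp(-0.7854)) = 0.6868
P = 0.28 + (1 - 0.28) * 0.6868
P = 0.7745

0.7745


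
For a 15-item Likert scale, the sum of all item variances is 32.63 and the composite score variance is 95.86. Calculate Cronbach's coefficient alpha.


alpha = (k/(k-1)) * (1 - sum(si^2)/s_total^2)
= (15/14) * (1 - 32.63/95.86)
alpha = 0.7067

0.7067


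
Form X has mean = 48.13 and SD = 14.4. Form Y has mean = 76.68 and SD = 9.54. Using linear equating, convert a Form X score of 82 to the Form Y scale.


slope = SD_Y / SD_X = 9.54 / 14.4 ~ 0.6625
intercept = mean_Y - slope * mean_X = 76.68 - (9.54 / 14.4) * 48.13 ~ 44.7939
Y = slope * X + intercept. To avoid rounding drift from the rounded slope/intercept, evaluate the equivalent form Y = mean_Y + SD_Y * (X - mean_X) / SD_X at full precision:
Y = 76.68 + 9.54 * (82 - 48.13) / 14.4
Y = 76.68 + 9.54 * 33.87 / 14.4
Y = 76.68 + 323.1198 / 14.4
Y = 76.68 + 22.4389
Y = 99.1189

99.1189


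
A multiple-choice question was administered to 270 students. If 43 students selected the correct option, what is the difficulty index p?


Item difficulty p = number correct / total examinees
p = 43 / 270
p = 0.1593

0.1593


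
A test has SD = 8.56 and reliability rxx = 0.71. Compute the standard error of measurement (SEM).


SEM = SD * sqrt(1 - rxx)
SEM = 8.56 * sqrt(1 - 0.71)
SEM = 8.56 * sqrt(0.29) = 8.56 * 0.538516
SEM = 4.6097

4.6097


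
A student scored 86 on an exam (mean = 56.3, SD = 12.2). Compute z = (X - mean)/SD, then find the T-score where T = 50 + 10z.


z = (X - mean) / SD = (86 - 56.3) / 12.2
z = 29.7 / 12.2
z = 2.4344
T-score = T = 50 + 10z
Carry z at full precision (z = 29.7 / 12.2) into the conversion:
T-score = 50 + 10 * (29.7 / 12.2) = 50 + 297 / 12.2
T-score = 50 + 24.3443
T-score = 74.3443

74.3443


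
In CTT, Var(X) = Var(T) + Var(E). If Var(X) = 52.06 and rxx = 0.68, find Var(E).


var_true = rxx * var_obs = 0.68 * 52.06 = 35.4008
var_error = var_obs - var_true
var_error = 52.06 - 35.4008
var_error = 16.6592

16.6592


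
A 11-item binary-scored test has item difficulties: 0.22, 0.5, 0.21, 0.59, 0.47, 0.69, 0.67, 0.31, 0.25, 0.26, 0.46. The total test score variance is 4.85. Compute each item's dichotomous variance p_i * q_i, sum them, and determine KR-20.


For each item, compute p_i * q_i:
  Item 1: 0.22 * 0.78 = 0.1716
  Item 2: 0.5 * 0.5 = 0.25
  Item 3: 0.21 * 0.79 = 0.1659
  Item 4: 0.59 * 0.41 = 0.2419
  Item 5: 0.47 * 0.53 = 0.2491
  Item 6: 0.69 * 0.31 = 0.2139
  Item 7: 0.67 * 0.33 = 0.2211
  Item 8: 0.31 * 0.69 = 0.2139
  Item 9: 0.25 * 0.75 = 0.1875
  Item 10: 0.26 * 0.74 = 0.1924
  Item 11: 0.46 * 0.54 = 0.2484
Sum(p_i * q_i) = 0.1716 + 0.25 + 0.1659 + 0.2419 + 0.2491 + 0.2139 + 0.2211 + 0.2139 + 0.1875 + 0.1924 + 0.2484 = 2.3557
KR-20 = (k/(k-1)) * (1 - Sum(p_i*q_i) / Var_total)
= (11/10) * (1 - 2.3557/4.85)
= 1.1 * 0.5143
KR-20 = 0.5657

0.5657


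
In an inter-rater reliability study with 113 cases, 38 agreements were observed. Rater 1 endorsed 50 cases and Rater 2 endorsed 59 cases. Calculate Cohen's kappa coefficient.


P_o = 38/113 = 0.336283
P_e = (50*59 + 63*54) / 12769 = 0.497455
kappa = (P_o - P_e) / (1 - P_e)
kappa = (0.336283 - 0.497455) / (1 - 0.497455)
kappa = -0.3207

-0.3207


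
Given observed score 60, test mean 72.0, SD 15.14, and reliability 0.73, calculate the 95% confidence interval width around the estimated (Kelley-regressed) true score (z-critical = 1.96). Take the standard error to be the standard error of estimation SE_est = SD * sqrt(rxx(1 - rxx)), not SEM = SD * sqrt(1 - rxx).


True score estimate = 0.73*60 + 0.27*72.0 = 63.24
SE_est = SD * sqrt(rxx * (1 - rxx)) = 15.14 * sqrt(0.73 * 0.27) = 15.14 * sqrt(0.1971) = 6.721546
CI = T_est +/- z * SE_est, so width = 2 * z * SE_est = 2 * 1.96 * 6.721546
Width = 26.3485

26.3485


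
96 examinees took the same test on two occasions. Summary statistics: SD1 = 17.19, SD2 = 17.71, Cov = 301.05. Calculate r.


r = cov(X,Y) / (SD_X * SD_Y)
r = 301.05 / (17.19 * 17.71)
r = 301.05 / 304.4349
r = 0.9889

0.9889


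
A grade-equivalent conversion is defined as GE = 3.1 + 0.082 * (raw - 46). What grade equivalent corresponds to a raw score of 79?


raw - median = 79 - 46 = 33
slope * diff = 0.082 * 33 = 2.706
GE = 3.1 + 2.706
GE = 5.806

5.806


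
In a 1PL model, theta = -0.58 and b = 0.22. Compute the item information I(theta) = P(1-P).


P = 1/(1+exp(-(-0.58-0.22))) = 0.31
I = P*(1-P) = 0.31 * 0.69
I = 0.2139

0.2139


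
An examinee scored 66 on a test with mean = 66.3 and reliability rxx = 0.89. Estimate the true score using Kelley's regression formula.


T_est = rxx * X + (1 - rxx) * mean
T_est = 0.89 * 66 + 0.11 * 66.3
T_est = 58.74 + 7.293
T_est = 66.033

66.033


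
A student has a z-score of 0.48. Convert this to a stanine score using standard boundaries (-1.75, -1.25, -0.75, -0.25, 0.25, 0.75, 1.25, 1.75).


Stanine boundaries: [-1.75, -1.25, -0.75, -0.25, 0.25, 0.75, 1.25, 1.75]
z = 0.48
Check each boundary:
  z >= -1.75 -> could be stanine 2
  z >= -1.25 -> could be stanine 3
  z >= -0.75 -> could be stanine 4
  z >= -0.25 -> could be stanine 5
  z >= 0.25 -> could be stanine 6
  z < 0.75
  z < 1.25
  z < 1.75
Highest qualifying boundary gives stanine = 6

6


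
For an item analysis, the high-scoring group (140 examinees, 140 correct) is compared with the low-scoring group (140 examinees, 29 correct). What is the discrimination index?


p_upper = 140/140 = 1.0
p_lower = 29/140 = 0.2071
D = 1.0 - 0.2071 = 0.7929

0.7929


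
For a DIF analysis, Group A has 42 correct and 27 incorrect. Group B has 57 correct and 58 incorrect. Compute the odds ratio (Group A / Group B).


Odds_A = 42/27 = 1.5556
Odds_B = 57/58 = 0.9828
OR = Odds_A / Odds_B = 1.5556 / 0.9828
Exactly, OR = (42 * 58) / (27 * 57) = 2436 / 1539
OR = 1.5828

1.5828


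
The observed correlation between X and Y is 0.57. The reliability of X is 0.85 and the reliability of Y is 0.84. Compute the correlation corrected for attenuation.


r_corrected = rxy / sqrt(rxx * ryy)
= 0.57 / sqrt(0.85 * 0.84)
= 0.57 / sqrt(0.714)
= 0.57 / 0.844985
r_corrected = 0.6746

0.6746


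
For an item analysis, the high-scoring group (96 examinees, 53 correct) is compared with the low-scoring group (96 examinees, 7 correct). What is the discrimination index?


p_upper = 53/96 = 0.5521
p_lower = 7/96 = 0.0729
D = 0.5521 - 0.0729 = 0.4792

0.4792


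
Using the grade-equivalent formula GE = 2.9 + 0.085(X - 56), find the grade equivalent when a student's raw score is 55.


raw - median = 55 - 56 = -1
slope * diff = 0.085 * -1 = -0.085
GE = 2.9 + -0.085
GE = 2.815

2.815


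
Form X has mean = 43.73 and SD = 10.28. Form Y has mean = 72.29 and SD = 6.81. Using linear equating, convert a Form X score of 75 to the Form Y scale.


slope = SD_Y / SD_X = 6.81 / 10.28 ~ 0.6625
intercept = mean_Y - slope * mean_X = 72.29 - (6.81 / 10.28) * 43.73 ~ 43.321
Y = slope * X + intercept. To avoid rounding drift from the rounded slope/intercept, evaluate the equivalent form Y = mean_Y + SD_Y * (X - mean_X) / SD_X at full precision:
Y = 72.29 + 6.81 * (75 - 43.73) / 10.28
Y = 72.29 + 6.81 * 31.27 / 10.28
Y = 72.29 + 212.9487 / 10.28
Y = 72.29 + 20.7149
Y = 93.0049

93.0049


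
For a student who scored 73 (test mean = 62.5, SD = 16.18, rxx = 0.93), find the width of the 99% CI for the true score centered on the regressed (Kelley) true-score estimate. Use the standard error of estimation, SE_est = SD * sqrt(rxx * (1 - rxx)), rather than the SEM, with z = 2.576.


True score estimate = 0.93*73 + 0.07*62.5 = 72.265
SE_est = SD * sqrt(rxx * (1 - rxx)) = 16.18 * sqrt(0.93 * 0.07) = 16.18 * sqrt(0.0651) = 4.128279
CI = T_est +/- z * SE_est, so width = 2 * z * SE_est = 2 * 2.576 * 4.128279
Width = 21.2689

21.2689


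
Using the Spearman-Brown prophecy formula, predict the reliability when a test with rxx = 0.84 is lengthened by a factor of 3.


r_new = (n * rxx) / (1 + (n-1) * rxx)
r_new = (3 * 0.84) / (1 + 2 * 0.84)
r_new = 2.52 / 2.68
r_new = 0.9403

0.9403


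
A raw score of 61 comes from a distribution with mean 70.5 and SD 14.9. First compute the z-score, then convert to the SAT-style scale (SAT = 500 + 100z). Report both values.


z = (X - mean) / SD = (61 - 70.5) / 14.9
z = -9.5 / 14.9
z = -0.6376
SAT-scale = SAT = 500 + 100z
Carry z at full precision (z = -9.5 / 14.9) into the conversion:
SAT-scale = 500 + 100 * (-9.5 / 14.9) = 500 + -950 / 14.9
SAT-scale = 500 + -63.7584
SAT-scale = 436.2416

436.2416


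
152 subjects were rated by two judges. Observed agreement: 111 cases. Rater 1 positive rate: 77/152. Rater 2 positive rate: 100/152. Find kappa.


P_o = 111/152 = 0.730263
P_e = (77*100 + 75*52) / 23104 = 0.502078
kappa = (P_o - P_e) / (1 - P_e)
kappa = (0.730263 - 0.502078) / (1 - 0.502078)
kappa = 0.4583

0.4583


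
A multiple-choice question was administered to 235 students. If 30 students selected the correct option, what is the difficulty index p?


Item difficulty p = number correct / total examinees
p = 30 / 235
p = 0.1277

0.1277


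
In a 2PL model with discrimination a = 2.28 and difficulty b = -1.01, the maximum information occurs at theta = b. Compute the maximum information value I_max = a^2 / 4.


For 2PL, max info at theta = b = -1.01
I_max = a^2 / 4 = 2.28^2 / 4
= 5.1984 / 4
I_max = 1.2996

1.2996


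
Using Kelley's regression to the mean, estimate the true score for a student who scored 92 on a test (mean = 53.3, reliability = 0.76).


T_est = rxx * X + (1 - rxx) * mean
T_est = 0.76 * 92 + 0.24 * 53.3
T_est = 69.92 + 12.792
T_est = 82.712

82.712


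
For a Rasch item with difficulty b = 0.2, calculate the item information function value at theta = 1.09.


P = 1/(1+exp(-(1.09-0.2))) = 0.7089
I = P*(1-P) = 0.7089 * 0.2911
I = 0.2064

0.2064


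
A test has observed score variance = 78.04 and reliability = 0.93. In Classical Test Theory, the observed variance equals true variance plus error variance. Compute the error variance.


var_true = rxx * var_obs = 0.93 * 78.04 = 72.5772
var_error = var_obs - var_true
var_error = 78.04 - 72.5772
var_error = 5.4628

5.4628


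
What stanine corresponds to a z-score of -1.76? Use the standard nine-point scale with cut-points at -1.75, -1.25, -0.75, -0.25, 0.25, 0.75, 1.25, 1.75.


Stanine boundaries: [-1.75, -1.25, -0.75, -0.25, 0.25, 0.75, 1.25, 1.75]
z = -1.76
Check each boundary:
  z < -1.75
  z < -1.25
  z < -0.75
  z < -0.25
  z < 0.25
  z < 0.75
  z < 1.25
  z < 1.75
Highest qualifying boundary gives stanine = 1

1


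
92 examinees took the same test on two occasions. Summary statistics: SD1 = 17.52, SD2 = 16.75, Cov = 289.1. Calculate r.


r = cov(X,Y) / (SD_X * SD_Y)
r = 289.1 / (17.52 * 16.75)
r = 289.1 / 293.46
r = 0.9851

0.9851


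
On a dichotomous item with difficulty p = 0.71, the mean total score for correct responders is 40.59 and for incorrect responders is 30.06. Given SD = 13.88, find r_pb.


q = 1 - p = 0.29
rpb = ((M1 - M0) / SD) * sqrt(p * q)
rpb = ((40.59 - 30.06) / 13.88) * sqrt(0.71 * 0.29)
rpb = 0.3442

0.3442


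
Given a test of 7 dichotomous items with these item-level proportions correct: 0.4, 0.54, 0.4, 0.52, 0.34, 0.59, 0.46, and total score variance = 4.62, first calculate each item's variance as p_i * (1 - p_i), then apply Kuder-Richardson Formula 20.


For each item, compute p_i * q_i:
  Item 1: 0.4 * 0.6 = 0.24
  Item 2: 0.54 * 0.46 = 0.2484
  Item 3: 0.4 * 0.6 = 0.24
  Item 4: 0.52 * 0.48 = 0.2496
  Item 5: 0.34 * 0.66 = 0.2244
  Item 6: 0.59 * 0.41 = 0.2419
  Item 7: 0.46 * 0.54 = 0.2484
Sum(p_i * q_i) = 0.24 + 0.2484 + 0.24 + 0.2496 + 0.2244 + 0.2419 + 0.2484 = 1.6927
KR-20 = (k/(k-1)) * (1 - Sum(p_i*q_i) / Var_total)
= (7/6) * (1 - 1.6927/4.62)
= 1.1667 * 0.6336
KR-20 = 0.7392

0.7392


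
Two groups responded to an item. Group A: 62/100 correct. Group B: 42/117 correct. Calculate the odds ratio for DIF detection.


Odds_A = 62/38 = 1.6316
Odds_B = 42/75 = 0.56
OR = Odds_A / Odds_B = 1.6316 / 0.56
Exactly, OR = (62 * 75) / (38 * 42) = 4650 / 1596
OR = 2.9135

2.9135


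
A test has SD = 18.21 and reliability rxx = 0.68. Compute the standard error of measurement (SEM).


SEM = SD * sqrt(1 - rxx)
SEM = 18.21 * sqrt(1 - 0.68)
SEM = 18.21 * sqrt(0.32) = 18.21 * 0.565685
SEM = 10.3011

10.3011


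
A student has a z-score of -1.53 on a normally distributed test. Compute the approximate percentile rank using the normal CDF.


CDF(z) = 0.5 * (1 + erf(z/sqrt(2)))
erf(-1.0819) = -0.874
CDF = 0.063
Percentile rank = 0.063 * 100 = 6.3

6.3


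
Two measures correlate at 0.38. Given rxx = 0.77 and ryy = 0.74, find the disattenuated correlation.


r_corrected = rxy / sqrt(rxx * ryy)
= 0.38 / sqrt(0.77 * 0.74)
= 0.38 / sqrt(0.5698)
= 0.38 / 0.754851
r_corrected = 0.5034

0.5034


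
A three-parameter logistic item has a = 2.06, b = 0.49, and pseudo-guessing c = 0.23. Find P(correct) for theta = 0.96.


logit = 2.06*(0.96 - 0.49) = 0.9682
P* = 1/(1 + exp(-0.9682)) = 0.7248
P = 0.23 + (1 - 0.23) * 0.7248
P = 0.7881

0.7881


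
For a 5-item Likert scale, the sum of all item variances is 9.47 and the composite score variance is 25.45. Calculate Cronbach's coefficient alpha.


alpha = (k/(k-1)) * (1 - sum(si^2)/s_total^2)
= (5/4) * (1 - 9.47/25.45)
alpha = 0.7849

0.7849


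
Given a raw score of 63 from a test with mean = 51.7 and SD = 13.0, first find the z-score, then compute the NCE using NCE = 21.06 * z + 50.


z = (X - mean) / SD = (63 - 51.7) / 13.0
z = 11.3 / 13.0
z = 0.8692
NCE = NCE = 21.06z + 50
Carry z at full precision (z = 11.3 / 13.0) into the conversion:
NCE = 21.06 * (11.3 / 13.0) + 50 = 237.978 / 13.0 + 50
NCE = 18.306 + 50
NCE = 68.306

68.306


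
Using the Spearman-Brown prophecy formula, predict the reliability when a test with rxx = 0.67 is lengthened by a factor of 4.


r_new = (n * rxx) / (1 + (n-1) * rxx)
r_new = (4 * 0.67) / (1 + 3 * 0.67)
r_new = 2.68 / 3.01
r_new = 0.8904

0.8904


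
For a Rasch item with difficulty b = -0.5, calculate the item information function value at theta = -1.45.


P = 1/(1+exp(-(-1.45--0.5))) = 0.2789
I = P*(1-P) = 0.2789 * 0.7211
I = 0.2011

0.2011


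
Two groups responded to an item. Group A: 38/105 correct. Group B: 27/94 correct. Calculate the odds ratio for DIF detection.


Odds_A = 38/67 = 0.5672
Odds_B = 27/67 = 0.403
OR = Odds_A / Odds_B = 0.5672 / 0.403
Exactly, OR = (38 * 67) / (67 * 27) = 2546 / 1809
OR = 1.4074

1.4074


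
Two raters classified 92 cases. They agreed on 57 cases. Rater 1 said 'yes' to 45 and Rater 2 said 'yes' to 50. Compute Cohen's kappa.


P_o = 57/92 = 0.619565
P_e = (45*50 + 47*42) / 8464 = 0.499055
kappa = (P_o - P_e) / (1 - P_e)
kappa = (0.619565 - 0.499055) / (1 - 0.499055)
kappa = 0.2406

0.2406


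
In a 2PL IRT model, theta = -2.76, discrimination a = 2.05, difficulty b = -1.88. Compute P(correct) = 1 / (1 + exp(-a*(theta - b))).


a*(theta - b) = 2.05 * (-2.76 - -1.88) = -1.804
exp(--1.804) = 6.0739
P = 1 / (1 + 6.0739)
P = 0.1414

0.1414


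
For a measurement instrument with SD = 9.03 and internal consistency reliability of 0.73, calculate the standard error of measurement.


SEM = SD * sqrt(1 - rxx)
SEM = 9.03 * sqrt(1 - 0.73)
SEM = 9.03 * sqrt(0.27) = 9.03 * 0.519615
SEM = 4.6921

4.6921


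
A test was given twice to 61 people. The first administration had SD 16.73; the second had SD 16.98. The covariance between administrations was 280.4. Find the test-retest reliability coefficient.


r = cov(X,Y) / (SD_X * SD_Y)
r = 280.4 / (16.73 * 16.98)
r = 280.4 / 284.0754
r = 0.9871

0.9871


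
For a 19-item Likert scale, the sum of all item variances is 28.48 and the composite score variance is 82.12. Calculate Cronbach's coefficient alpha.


alpha = (k/(k-1)) * (1 - sum(si^2)/s_total^2)
= (19/18) * (1 - 28.48/82.12)
alpha = 0.6895

0.6895


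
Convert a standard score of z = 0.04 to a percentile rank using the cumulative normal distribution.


CDF(z) = 0.5 * (1 + erf(z/sqrt(2)))
erf(0.0283) = 0.0319
CDF = 0.516
Percentile rank = 0.516 * 100 = 51.6

51.6


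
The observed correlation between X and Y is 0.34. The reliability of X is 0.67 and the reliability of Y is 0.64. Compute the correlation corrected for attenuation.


r_corrected = rxy / sqrt(rxx * ryy)
= 0.34 / sqrt(0.67 * 0.64)
= 0.34 / sqrt(0.4288)
= 0.34 / 0.654828
r_corrected = 0.5192

0.5192


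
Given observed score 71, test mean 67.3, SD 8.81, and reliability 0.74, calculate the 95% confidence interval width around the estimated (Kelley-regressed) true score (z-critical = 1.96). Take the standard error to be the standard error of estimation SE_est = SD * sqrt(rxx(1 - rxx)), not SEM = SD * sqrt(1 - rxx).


True score estimate = 0.74*71 + 0.26*67.3 = 70.038
SE_est = SD * sqrt(rxx * (1 - rxx)) = 8.81 * sqrt(0.74 * 0.26) = 8.81 * sqrt(0.1924) = 3.864368
CI = T_est +/- z * SE_est, so width = 2 * z * SE_est = 2 * 1.96 * 3.864368
Width = 15.1483

15.1483


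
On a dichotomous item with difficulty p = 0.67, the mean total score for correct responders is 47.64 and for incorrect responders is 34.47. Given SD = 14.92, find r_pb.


q = 1 - p = 0.33
rpb = ((M1 - M0) / SD) * sqrt(p * q)
rpb = ((47.64 - 34.47) / 14.92) * sqrt(0.67 * 0.33)
rpb = 0.4151

0.4151


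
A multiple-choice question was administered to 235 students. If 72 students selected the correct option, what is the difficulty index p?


Item difficulty p = number correct / total examinees
p = 72 / 235
p = 0.3064

0.3064


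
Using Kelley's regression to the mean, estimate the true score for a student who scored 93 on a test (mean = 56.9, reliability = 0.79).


T_est = rxx * X + (1 - rxx) * mean
T_est = 0.79 * 93 + 0.21 * 56.9
T_est = 73.47 + 11.949
T_est = 85.419

85.419


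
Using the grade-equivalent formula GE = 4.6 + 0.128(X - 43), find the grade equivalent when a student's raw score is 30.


raw - median = 30 - 43 = -13
slope * diff = 0.128 * -13 = -1.664
GE = 4.6 + -1.664
GE = 2.936

2.936


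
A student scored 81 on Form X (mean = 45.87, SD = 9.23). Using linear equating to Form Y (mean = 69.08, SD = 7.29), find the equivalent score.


slope = SD_Y / SD_X = 7.29 / 9.23 ~ 0.7898
intercept = mean_Y - slope * mean_X = 69.08 - (7.29 / 9.23) * 45.87 ~ 32.8511
Y = slope * X + intercept. To avoid rounding drift from the rounded slope/intercept, evaluate the equivalent form Y = mean_Y + SD_Y * (X - mean_X) / SD_X at full precision:
Y = 69.08 + 7.29 * (81 - 45.87) / 9.23
Y = 69.08 + 7.29 * 35.13 / 9.23
Y = 69.08 + 256.0977 / 9.23
Y = 69.08 + 27.7462
Y = 96.8262

96.8262


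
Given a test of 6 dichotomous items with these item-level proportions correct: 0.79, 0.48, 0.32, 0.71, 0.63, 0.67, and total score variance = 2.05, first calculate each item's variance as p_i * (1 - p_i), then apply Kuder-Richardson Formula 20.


For each item, compute p_i * q_i:
  Item 1: 0.79 * 0.21 = 0.1659
  Item 2: 0.48 * 0.52 = 0.2496
  Item 3: 0.32 * 0.68 = 0.2176
  Item 4: 0.71 * 0.29 = 0.2059
  Item 5: 0.63 * 0.37 = 0.2331
  Item 6: 0.67 * 0.33 = 0.2211
Sum(p_i * q_i) = 0.1659 + 0.2496 + 0.2176 + 0.2059 + 0.2331 + 0.2211 = 1.2932
KR-20 = (k/(k-1)) * (1 - Sum(p_i*q_i) / Var_total)
= (6/5) * (1 - 1.2932/2.05)
= 1.2 * 0.3692
KR-20 = 0.443

0.443


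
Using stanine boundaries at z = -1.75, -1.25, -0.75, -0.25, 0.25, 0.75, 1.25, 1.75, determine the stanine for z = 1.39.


Stanine boundaries: [-1.75, -1.25, -0.75, -0.25, 0.25, 0.75, 1.25, 1.75]
z = 1.39
Check each boundary:
  z >= -1.75 -> could be stanine 2
  z >= -1.25 -> could be stanine 3
  z >= -0.75 -> could be stanine 4
  z >= -0.25 -> could be stanine 5
  z >= 0.25 -> could be stanine 6
  z >= 0.75 -> could be stanine 7
  z >= 1.25 -> could be stanine 8
  z < 1.75
Highest qualifying boundary gives stanine = 8

8


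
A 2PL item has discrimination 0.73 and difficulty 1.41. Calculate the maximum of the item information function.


For 2PL, max info at theta = b = 1.41
I_max = a^2 / 4 = 0.73^2 / 4
= 0.5329 / 4
I_max = 0.1332

0.1332


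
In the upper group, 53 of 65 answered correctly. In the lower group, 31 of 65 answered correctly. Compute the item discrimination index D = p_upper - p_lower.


p_upper = 53/65 = 0.8154
p_lower = 31/65 = 0.4769
D = 0.8154 - 0.4769 = 0.3385

0.3385


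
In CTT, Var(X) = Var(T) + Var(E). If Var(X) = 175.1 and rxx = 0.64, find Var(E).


var_true = rxx * var_obs = 0.64 * 175.1 = 112.064
var_error = var_obs - var_true
var_error = 175.1 - 112.064
var_error = 63.036

63.036


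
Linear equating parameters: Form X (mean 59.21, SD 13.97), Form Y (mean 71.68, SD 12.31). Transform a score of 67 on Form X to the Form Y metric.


slope = SD_Y / SD_X = 12.31 / 13.97 ~ 0.8812
intercept = mean_Y - slope * mean_X = 71.68 - (12.31 / 13.97) * 59.21 ~ 19.5057
Y = slope * X + intercept. To avoid rounding drift from the rounded slope/intercept, evaluate the equivalent form Y = mean_Y + SD_Y * (X - mean_X) / SD_X at full precision:
Y = 71.68 + 12.31 * (67 - 59.21) / 13.97
Y = 71.68 + 12.31 * 7.79 / 13.97
Y = 71.68 + 95.8949 / 13.97
Y = 71.68 + 6.8643
Y = 78.5443

78.5443


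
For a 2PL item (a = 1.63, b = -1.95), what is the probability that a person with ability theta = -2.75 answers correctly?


a*(theta - b) = 1.63 * (-2.75 - -1.95) = -1.304
exp(--1.304) = 3.684
P = 1 / (1 + 3.684)
P = 0.2135

0.2135


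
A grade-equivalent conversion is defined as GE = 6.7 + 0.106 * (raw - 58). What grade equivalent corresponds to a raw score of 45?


raw - median = 45 - 58 = -13
slope * diff = 0.106 * -13 = -1.378
GE = 6.7 + -1.378
GE = 5.322

5.322


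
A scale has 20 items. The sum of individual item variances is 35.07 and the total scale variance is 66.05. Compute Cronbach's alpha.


alpha = (k/(k-1)) * (1 - sum(si^2)/s_total^2)
= (20/19) * (1 - 35.07/66.05)
alpha = 0.4937

0.4937


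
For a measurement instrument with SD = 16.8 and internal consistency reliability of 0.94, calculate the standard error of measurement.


SEM = SD * sqrt(1 - rxx)
SEM = 16.8 * sqrt(1 - 0.94)
SEM = 16.8 * sqrt(0.06) = 16.8 * 0.244949
SEM = 4.1151

4.1151


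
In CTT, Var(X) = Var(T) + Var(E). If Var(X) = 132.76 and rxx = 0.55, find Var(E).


var_true = rxx * var_obs = 0.55 * 132.76 = 73.018
var_error = var_obs - var_true
var_error = 132.76 - 73.018
var_error = 59.742

59.742


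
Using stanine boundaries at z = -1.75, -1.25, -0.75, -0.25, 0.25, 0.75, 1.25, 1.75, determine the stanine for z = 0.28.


Stanine boundaries: [-1.75, -1.25, -0.75, -0.25, 0.25, 0.75, 1.25, 1.75]
z = 0.28
Check each boundary:
  z >= -1.75 -> could be stanine 2
  z >= -1.25 -> could be stanine 3
  z >= -0.75 -> could be stanine 4
  z >= -0.25 -> could be stanine 5
  z >= 0.25 -> could be stanine 6
  z < 0.75
  z < 1.25
  z < 1.75
Highest qualifying boundary gives stanine = 6

6


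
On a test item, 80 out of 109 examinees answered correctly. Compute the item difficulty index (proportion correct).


Item difficulty p = number correct / total examinees
p = 80 / 109
p = 0.7339

0.7339


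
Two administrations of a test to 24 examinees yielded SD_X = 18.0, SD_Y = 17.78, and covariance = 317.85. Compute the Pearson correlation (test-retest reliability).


r = cov(X,Y) / (SD_X * SD_Y)
r = 317.85 / (18.0 * 17.78)
r = 317.85 / 320.04
r = 0.9932

0.9932


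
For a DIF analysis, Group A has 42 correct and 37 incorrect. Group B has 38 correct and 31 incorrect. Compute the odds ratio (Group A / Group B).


Odds_A = 42/37 = 1.1351
Odds_B = 38/31 = 1.2258
OR = Odds_A / Odds_B = 1.1351 / 1.2258
Exactly, OR = (42 * 31) / (37 * 38) = 1302 / 1406
OR = 0.926

0.926


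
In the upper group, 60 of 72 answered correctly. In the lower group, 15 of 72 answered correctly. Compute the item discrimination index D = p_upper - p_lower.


p_upper = 60/72 = 0.8333
p_lower = 15/72 = 0.2083
D = 0.8333 - 0.2083 = 0.625

0.625


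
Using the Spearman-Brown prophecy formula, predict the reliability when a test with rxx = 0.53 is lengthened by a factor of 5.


r_new = (n * rxx) / (1 + (n-1) * rxx)
r_new = (5 * 0.53) / (1 + 4 * 0.53)
r_new = 2.65 / 3.12
r_new = 0.8494

0.8494


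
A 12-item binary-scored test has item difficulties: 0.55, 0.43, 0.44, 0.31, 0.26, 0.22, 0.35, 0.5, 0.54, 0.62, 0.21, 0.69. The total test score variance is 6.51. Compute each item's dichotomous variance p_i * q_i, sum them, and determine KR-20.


For each item, compute p_i * q_i:
  Item 1: 0.55 * 0.45 = 0.2475
  Item 2: 0.43 * 0.57 = 0.2451
  Item 3: 0.44 * 0.56 = 0.2464
  Item 4: 0.31 * 0.69 = 0.2139
  Item 5: 0.26 * 0.74 = 0.1924
  Item 6: 0.22 * 0.78 = 0.1716
  Item 7: 0.35 * 0.65 = 0.2275
  Item 8: 0.5 * 0.5 = 0.25
  Item 9: 0.54 * 0.46 = 0.2484
  Item 10: 0.62 * 0.38 = 0.2356
  Item 11: 0.21 * 0.79 = 0.1659
  Item 12: 0.69 * 0.31 = 0.2139
Sum(p_i * q_i) = 0.2475 + 0.2451 + 0.2464 + 0.2139 + 0.1924 + 0.1716 + 0.2275 + 0.25 + 0.2484 + 0.2356 + 0.1659 + 0.2139 = 2.6582
KR-20 = (k/(k-1)) * (1 - Sum(p_i*q_i) / Var_total)
= (12/11) * (1 - 2.6582/6.51)
= 1.0909 * 0.5917
KR-20 = 0.6455

0.6455


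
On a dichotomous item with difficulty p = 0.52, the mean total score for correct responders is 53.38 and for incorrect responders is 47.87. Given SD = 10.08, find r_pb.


q = 1 - p = 0.48
rpb = ((M1 - M0) / SD) * sqrt(p * q)
rpb = ((53.38 - 47.87) / 10.08) * sqrt(0.52 * 0.48)
rpb = 0.2731

0.2731


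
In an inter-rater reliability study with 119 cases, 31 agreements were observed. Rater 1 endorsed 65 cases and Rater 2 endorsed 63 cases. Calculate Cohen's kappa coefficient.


P_o = 31/119 = 0.260504
P_e = (65*63 + 54*56) / 14161 = 0.502719
kappa = (P_o - P_e) / (1 - P_e)
kappa = (0.260504 - 0.502719) / (1 - 0.502719)
kappa = -0.4871

-0.4871


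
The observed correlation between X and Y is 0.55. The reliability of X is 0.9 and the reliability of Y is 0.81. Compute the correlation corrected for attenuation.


r_corrected = rxy / sqrt(rxx * ryy)
= 0.55 / sqrt(0.9 * 0.81)
= 0.55 / sqrt(0.729)
= 0.55 / 0.853815
r_corrected = 0.6442

0.6442


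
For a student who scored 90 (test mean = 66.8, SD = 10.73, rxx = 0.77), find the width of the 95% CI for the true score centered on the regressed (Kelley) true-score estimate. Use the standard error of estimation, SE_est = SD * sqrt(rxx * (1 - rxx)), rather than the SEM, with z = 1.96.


True score estimate = 0.77*90 + 0.23*66.8 = 84.664
SE_est = SD * sqrt(rxx * (1 - rxx)) = 10.73 * sqrt(0.77 * 0.23) = 10.73 * sqrt(0.1771) = 4.515533
CI = T_est +/- z * SE_est, so width = 2 * z * SE_est = 2 * 1.96 * 4.515533
Width = 17.7009

17.7009


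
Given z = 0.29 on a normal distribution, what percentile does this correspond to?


CDF(z) = 0.5 * (1 + erf(z/sqrt(2)))
erf(0.2051) = 0.2282
CDF = 0.6141
Percentile rank = 0.6141 * 100 = 61.41

61.41


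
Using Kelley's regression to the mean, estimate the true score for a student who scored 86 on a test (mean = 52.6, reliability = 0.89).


T_est = rxx * X + (1 - rxx) * mean
T_est = 0.89 * 86 + 0.11 * 52.6
T_est = 76.54 + 5.786
T_est = 82.326

82.326


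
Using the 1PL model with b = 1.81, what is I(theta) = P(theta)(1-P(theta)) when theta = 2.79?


P = 1/(1+exp(-(2.79-1.81))) = 0.7271
I = P*(1-P) = 0.7271 * 0.2729
I = 0.1984

0.1984


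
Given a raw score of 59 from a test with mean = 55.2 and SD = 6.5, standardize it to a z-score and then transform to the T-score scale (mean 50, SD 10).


z = (X - mean) / SD = (59 - 55.2) / 6.5
z = 3.8 / 6.5
z = 0.5846
T-score = T = 50 + 10z
Carry z at full precision (z = 3.8 / 6.5) into the conversion:
T-score = 50 + 10 * (3.8 / 6.5) = 50 + 38 / 6.5
T-score = 50 + 5.8462
T-score = 55.8462

55.8462


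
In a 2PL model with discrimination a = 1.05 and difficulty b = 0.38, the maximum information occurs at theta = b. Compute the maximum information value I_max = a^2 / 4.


For 2PL, max info at theta = b = 0.38
I_max = a^2 / 4 = 1.05^2 / 4
= 1.1025 / 4
I_max = 0.2756

0.2756


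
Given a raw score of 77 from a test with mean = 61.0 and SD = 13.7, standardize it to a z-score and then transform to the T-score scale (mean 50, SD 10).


z = (X - mean) / SD = (77 - 61.0) / 13.7
z = 16.0 / 13.7
z = 1.1679
T-score = T = 50 + 10z
Carry z at full precision (z = 16.0 / 13.7) into the conversion:
T-score = 50 + 10 * (16.0 / 13.7) = 50 + 160 / 13.7
T-score = 50 + 11.6788
T-score = 61.6788

61.6788


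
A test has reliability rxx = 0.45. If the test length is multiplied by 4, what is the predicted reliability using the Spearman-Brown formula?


r_new = (n * rxx) / (1 + (n-1) * rxx)
r_new = (4 * 0.45) / (1 + 3 * 0.45)
r_new = 1.8 / 2.35
r_new = 0.766

0.766


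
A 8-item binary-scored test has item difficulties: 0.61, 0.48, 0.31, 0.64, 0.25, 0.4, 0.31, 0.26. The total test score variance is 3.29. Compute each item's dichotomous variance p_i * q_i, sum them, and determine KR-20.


For each item, compute p_i * q_i:
  Item 1: 0.61 * 0.39 = 0.2379
  Item 2: 0.48 * 0.52 = 0.2496
  Item 3: 0.31 * 0.69 = 0.2139
  Item 4: 0.64 * 0.36 = 0.2304
  Item 5: 0.25 * 0.75 = 0.1875
  Item 6: 0.4 * 0.6 = 0.24
  Item 7: 0.31 * 0.69 = 0.2139
  Item 8: 0.26 * 0.74 = 0.1924
Sum(p_i * q_i) = 0.2379 + 0.2496 + 0.2139 + 0.2304 + 0.1875 + 0.24 + 0.2139 + 0.1924 = 1.7656
KR-20 = (k/(k-1)) * (1 - Sum(p_i*q_i) / Var_total)
= (8/7) * (1 - 1.7656/3.29)
= 1.1429 * 0.4633
KR-20 = 0.5295

0.5295


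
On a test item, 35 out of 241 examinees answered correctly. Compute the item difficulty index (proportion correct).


Item difficulty p = number correct / total examinees
p = 35 / 241
p = 0.1452

0.1452


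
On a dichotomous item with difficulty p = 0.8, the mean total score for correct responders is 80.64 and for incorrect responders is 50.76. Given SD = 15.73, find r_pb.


q = 1 - p = 0.2
rpb = ((M1 - M0) / SD) * sqrt(p * q)
rpb = ((80.64 - 50.76) / 15.73) * sqrt(0.8 * 0.2)
rpb = 0.7598

0.7598


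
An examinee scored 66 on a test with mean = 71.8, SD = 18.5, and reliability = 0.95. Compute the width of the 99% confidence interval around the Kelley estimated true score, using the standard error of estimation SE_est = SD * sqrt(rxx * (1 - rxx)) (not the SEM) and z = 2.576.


True score estimate = 0.95*66 + 0.05*71.8 = 66.29
SE_est = SD * sqrt(rxx * (1 - rxx)) = 18.5 * sqrt(0.95 * 0.05) = 18.5 * sqrt(0.0475) = 4.031982
CI = T_est +/- z * SE_est, so width = 2 * z * SE_est = 2 * 2.576 * 4.031982
Width = 20.7728

20.7728


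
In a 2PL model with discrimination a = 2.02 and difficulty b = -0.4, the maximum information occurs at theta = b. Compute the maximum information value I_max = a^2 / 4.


For 2PL, max info at theta = b = -0.4
I_max = a^2 / 4 = 2.02^2 / 4
= 4.0804 / 4
I_max = 1.0201

1.0201


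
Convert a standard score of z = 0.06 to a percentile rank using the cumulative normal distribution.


CDF(z) = 0.5 * (1 + erf(z/sqrt(2)))
erf(0.0424) = 0.0478
CDF = 0.5239
Percentile rank = 0.5239 * 100 = 52.39

52.39


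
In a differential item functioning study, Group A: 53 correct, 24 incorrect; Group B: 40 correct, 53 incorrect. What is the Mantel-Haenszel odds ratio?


Odds_A = 53/24 = 2.2083
Odds_B = 40/53 = 0.7547
OR = Odds_A / Odds_B = 2.2083 / 0.7547
Exactly, OR = (53 * 53) / (24 * 40) = 2809 / 960
OR = 2.926

2.926


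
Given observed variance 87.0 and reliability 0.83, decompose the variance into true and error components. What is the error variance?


var_true = rxx * var_obs = 0.83 * 87.0 = 72.21
var_error = var_obs - var_true
var_error = 87.0 - 72.21
var_error = 14.79

14.79


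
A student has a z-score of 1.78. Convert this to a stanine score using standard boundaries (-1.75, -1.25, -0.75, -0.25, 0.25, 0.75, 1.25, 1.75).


Stanine boundaries: [-1.75, -1.25, -0.75, -0.25, 0.25, 0.75, 1.25, 1.75]
z = 1.78
Check each boundary:
  z >= -1.75 -> could be stanine 2
  z >= -1.25 -> could be stanine 3
  z >= -0.75 -> could be stanine 4
  z >= -0.25 -> could be stanine 5
  z >= 0.25 -> could be stanine 6
  z >= 0.75 -> could be stanine 7
  z >= 1.25 -> could be stanine 8
  z >= 1.75 -> could be stanine 9
Highest qualifying boundary gives stanine = 9

9


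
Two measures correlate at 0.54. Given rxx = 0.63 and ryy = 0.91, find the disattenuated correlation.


r_corrected = rxy / sqrt(rxx * ryy)
= 0.54 / sqrt(0.63 * 0.91)
= 0.54 / sqrt(0.5733)
= 0.54 / 0.757166
r_corrected = 0.7132

0.7132


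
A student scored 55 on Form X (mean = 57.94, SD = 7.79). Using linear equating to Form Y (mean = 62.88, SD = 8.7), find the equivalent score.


slope = SD_Y / SD_X = 8.7 / 7.79 ~ 1.1168
intercept = mean_Y - slope * mean_X = 62.88 - (8.7 / 7.79) * 57.94 ~ -1.8283
Y = slope * X + intercept. To avoid rounding drift from the rounded slope/intercept, evaluate the equivalent form Y = mean_Y + SD_Y * (X - mean_X) / SD_X at full precision:
Y = 62.88 + 8.7 * (55 - 57.94) / 7.79
Y = 62.88 - 8.7 * 2.94 / 7.79
Y = 62.88 - 25.578 / 7.79
Y = 62.88 - 3.2834
Y = 59.5966

59.5966


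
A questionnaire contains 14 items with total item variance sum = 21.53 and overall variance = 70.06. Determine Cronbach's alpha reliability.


alpha = (k/(k-1)) * (1 - sum(si^2)/s_total^2)
= (14/13) * (1 - 21.53/70.06)
alpha = 0.746

0.746


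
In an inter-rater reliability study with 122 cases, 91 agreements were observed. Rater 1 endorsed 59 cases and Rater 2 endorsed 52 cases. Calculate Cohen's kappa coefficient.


P_o = 91/122 = 0.745902
P_e = (59*52 + 63*70) / 14884 = 0.502419
kappa = (P_o - P_e) / (1 - P_e)
kappa = (0.745902 - 0.502419) / (1 - 0.502419)
kappa = 0.4893

0.4893


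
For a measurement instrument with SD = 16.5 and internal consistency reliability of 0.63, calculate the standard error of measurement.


SEM = SD * sqrt(1 - rxx)
SEM = 16.5 * sqrt(1 - 0.63)
SEM = 16.5 * sqrt(0.37) = 16.5 * 0.608276
SEM = 10.0366

10.0366


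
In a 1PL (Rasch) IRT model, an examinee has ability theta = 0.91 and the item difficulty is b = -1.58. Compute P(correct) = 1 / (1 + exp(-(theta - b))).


theta - b = 0.91 - -1.58 = 2.49
exp(-(theta - b)) = exp(-2.49) = 0.0829
P = 1 / (1 + 0.0829)
P = 0.9234

0.9234


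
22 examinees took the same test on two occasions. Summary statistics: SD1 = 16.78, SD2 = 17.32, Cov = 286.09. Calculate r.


r = cov(X,Y) / (SD_X * SD_Y)
r = 286.09 / (16.78 * 17.32)
r = 286.09 / 290.6296
r = 0.9844

0.9844


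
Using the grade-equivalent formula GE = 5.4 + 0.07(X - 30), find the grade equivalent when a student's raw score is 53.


raw - median = 53 - 30 = 23
slope * diff = 0.07 * 23 = 1.61
GE = 5.4 + 1.61
GE = 7.01

7.01


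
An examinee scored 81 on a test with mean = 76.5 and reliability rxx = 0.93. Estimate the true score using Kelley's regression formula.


T_est = rxx * X + (1 - rxx) * mean
T_est = 0.93 * 81 + 0.07 * 76.5
T_est = 75.33 + 5.355
T_est = 80.685

80.685


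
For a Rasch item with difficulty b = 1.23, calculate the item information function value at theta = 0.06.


P = 1/(1+exp(-(0.06-1.23))) = 0.2369
I = P*(1-P) = 0.2369 * 0.7631
I = 0.1808

0.1808


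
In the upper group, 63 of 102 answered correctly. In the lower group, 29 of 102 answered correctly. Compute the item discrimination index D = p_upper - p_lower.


p_upper = 63/102 = 0.6176
p_lower = 29/102 = 0.2843
D = 0.6176 - 0.2843 = 0.3333

0.3333


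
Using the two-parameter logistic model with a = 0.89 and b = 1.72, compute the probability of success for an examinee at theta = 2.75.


a*(theta - b) = 0.89 * (2.75 - 1.72) = 0.9167
exp(-0.9167) = 0.3998
P = 1 / (1 + 0.3998)
P = 0.7144

0.7144
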